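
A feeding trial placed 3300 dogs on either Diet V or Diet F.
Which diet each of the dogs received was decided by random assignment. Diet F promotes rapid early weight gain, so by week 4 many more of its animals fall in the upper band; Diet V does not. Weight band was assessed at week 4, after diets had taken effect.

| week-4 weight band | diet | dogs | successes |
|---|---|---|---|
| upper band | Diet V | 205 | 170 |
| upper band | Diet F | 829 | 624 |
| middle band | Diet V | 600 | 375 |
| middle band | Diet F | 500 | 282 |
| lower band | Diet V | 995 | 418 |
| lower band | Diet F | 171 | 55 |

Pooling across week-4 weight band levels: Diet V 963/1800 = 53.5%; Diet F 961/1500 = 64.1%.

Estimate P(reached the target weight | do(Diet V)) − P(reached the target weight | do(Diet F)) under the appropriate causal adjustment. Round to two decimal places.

-0.11

The stratified and pooled comparisons disagree (Diet V wins within each week-4 weight band; Diet F wins overall), so the answer turns on the causal role of week-4 weight band.
The distribution of week-4 weight band is itself part of what the diet does — it is an intermediate outcome. Holding it fixed would remove that part of the effect; the total effect is the pooled difference.
The causal difference is the pooled difference: 0.535 − 0.641 = -0.106.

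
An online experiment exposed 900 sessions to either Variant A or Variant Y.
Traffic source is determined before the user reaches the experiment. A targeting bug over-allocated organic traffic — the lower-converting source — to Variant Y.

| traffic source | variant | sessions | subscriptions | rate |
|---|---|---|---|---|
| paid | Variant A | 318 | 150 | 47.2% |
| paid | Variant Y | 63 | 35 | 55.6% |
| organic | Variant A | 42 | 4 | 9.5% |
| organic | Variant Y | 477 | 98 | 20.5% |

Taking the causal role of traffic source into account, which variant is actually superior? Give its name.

Variant Y

Within every traffic source level Variant Y has the higher rate, yet pooled Variant A does — Simpson's reversal.
Since traffic source is a pre-existing factor (not a product of the variant) and it affects the outcome on its own, it is a confounder. The stratified rates, not the pooled rate, identify the causal effect.
Within each level — paid: 47.2% vs 55.6%; organic: 9.5% vs 20.5% — Variant Y is higher every time.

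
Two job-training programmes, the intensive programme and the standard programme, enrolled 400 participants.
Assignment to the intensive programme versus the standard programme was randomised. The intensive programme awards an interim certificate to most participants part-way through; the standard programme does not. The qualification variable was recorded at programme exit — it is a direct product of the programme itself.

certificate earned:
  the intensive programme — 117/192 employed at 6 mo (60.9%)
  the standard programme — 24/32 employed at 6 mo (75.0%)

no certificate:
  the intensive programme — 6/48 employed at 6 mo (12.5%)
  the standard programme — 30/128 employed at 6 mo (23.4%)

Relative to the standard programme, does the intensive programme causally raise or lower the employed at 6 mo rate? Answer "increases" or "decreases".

Within every qualification attained during the programme level the standard programme has the higher rate, yet pooled the intensive programme does — Simpson's reversal.
Qualification attained during the programme is recorded after the programme and is itself shifted by it — it sits on the causal path from programme to outcome. Conditioning on a mediator would strip out part of the effect we want; the pooled comparison gives the total causal effect.
Pooled: the intensive programme 51.2% vs the standard programme 33.8%; the intensive programme is higher overall.

increases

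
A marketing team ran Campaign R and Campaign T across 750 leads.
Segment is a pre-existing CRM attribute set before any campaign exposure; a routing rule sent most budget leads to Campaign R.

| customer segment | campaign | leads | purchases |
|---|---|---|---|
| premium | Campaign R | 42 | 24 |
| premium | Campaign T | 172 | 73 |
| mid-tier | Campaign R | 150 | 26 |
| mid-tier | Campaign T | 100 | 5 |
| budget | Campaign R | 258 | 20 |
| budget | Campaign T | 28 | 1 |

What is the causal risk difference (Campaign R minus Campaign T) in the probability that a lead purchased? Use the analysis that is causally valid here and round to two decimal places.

The stratified and pooled comparisons disagree (Campaign R wins within each customer segment; Campaign T wins overall), so the answer turns on the causal role of customer segment.
Customer segment satisfies the back-door criterion: it is not a descendant of the campaign, and it blocks the spurious path from campaign to outcome. Adjusting for it (i.e., using the within-customer segment rates) gives the causal effect.
Adjusting over the population distribution of customer segment: 0.285·(0.571−0.424) + 0.333·(0.173−0.050) + 0.381·(0.078−0.036) = +0.099.

+0.10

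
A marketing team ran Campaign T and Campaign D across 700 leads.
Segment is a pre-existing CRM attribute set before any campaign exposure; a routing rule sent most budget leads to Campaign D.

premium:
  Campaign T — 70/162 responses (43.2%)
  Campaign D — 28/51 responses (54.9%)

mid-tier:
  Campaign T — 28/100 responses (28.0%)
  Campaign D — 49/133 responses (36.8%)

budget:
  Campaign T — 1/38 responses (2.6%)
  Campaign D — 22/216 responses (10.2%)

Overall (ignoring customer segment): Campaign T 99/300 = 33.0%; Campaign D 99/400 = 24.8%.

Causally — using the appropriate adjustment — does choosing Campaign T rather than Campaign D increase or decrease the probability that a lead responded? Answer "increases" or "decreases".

decreases

Here customer segment is a common cause — it drives both which campaign a case falls under and the outcome. The crude comparison mixes populations; the stratum-specific rates are the causally relevant ones.
Within each level — premium: 43.2% vs 54.9%; mid-tier: 28.0% vs 36.8%; budget: 2.6% vs 10.2% — Campaign D is higher every time.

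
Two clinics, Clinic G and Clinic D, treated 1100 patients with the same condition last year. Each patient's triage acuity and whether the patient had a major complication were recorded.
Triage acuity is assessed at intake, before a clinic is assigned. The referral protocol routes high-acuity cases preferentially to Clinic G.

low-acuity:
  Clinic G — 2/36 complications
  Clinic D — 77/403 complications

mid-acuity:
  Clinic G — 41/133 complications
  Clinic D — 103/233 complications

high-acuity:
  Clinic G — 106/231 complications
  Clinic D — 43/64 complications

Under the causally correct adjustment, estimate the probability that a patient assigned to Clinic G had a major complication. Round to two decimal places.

0.25

Nothing the clinic does changes triage acuity; the imbalance is an allocation artefact. With triage acuity also predicting the outcome, the pooled figure is confounded, and the within-stratum comparison is the causal one.
Standardising Clinic G to the population triage acuity mix: 0.399·2/36 + 0.333·41/133 + 0.268·106/231 = 0.248.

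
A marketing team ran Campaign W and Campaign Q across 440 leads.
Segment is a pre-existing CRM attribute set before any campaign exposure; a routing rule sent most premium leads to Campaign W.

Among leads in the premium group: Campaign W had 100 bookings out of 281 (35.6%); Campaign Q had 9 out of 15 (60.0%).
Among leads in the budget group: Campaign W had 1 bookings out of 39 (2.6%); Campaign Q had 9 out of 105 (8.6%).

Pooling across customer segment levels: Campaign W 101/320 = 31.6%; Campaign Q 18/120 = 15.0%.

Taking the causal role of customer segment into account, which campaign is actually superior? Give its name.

The imbalance in customer segment arose from how leads were allocated, not from anything the campaign did; and customer segment independently affects the outcome. The pooled gap is confounded — condition on customer segment.
Within each level — premium: 35.6% vs 60.0%; budget: 2.6% vs 8.6% — Campaign Q is higher every time.

Campaign Q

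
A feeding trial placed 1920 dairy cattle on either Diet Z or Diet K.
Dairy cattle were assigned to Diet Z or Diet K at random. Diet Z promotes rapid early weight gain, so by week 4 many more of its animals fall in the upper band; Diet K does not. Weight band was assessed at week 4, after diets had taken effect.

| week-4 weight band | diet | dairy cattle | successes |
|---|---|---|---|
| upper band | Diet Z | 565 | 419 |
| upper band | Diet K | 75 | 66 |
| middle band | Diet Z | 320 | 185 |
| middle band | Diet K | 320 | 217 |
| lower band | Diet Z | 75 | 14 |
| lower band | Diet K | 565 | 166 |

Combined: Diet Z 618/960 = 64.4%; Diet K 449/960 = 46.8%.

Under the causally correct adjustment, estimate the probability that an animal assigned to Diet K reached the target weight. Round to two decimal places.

0.47

The distribution of week-4 weight band is itself part of what the diet does — it is an intermediate outcome. Holding it fixed would remove that part of the effect; the total effect is the pooled difference.
So P(outcome | do(Diet K)) is just the pooled rate for Diet K: 449/960 = 0.468.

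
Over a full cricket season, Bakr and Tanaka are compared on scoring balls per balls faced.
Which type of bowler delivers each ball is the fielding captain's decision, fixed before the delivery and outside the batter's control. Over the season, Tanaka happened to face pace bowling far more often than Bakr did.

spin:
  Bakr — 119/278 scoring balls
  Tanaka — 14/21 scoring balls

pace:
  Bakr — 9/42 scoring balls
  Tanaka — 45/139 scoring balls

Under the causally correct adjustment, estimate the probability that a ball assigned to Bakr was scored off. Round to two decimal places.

0.35

Bowling type satisfies the back-door criterion: it is not a descendant of the player, and it blocks the spurious path from player to outcome. Adjusting for it (i.e., using the within-bowling type rates) gives the causal effect.
Standardising Bakr to the population bowling type mix: 0.623·119/278 + 0.377·9/42 = 0.347.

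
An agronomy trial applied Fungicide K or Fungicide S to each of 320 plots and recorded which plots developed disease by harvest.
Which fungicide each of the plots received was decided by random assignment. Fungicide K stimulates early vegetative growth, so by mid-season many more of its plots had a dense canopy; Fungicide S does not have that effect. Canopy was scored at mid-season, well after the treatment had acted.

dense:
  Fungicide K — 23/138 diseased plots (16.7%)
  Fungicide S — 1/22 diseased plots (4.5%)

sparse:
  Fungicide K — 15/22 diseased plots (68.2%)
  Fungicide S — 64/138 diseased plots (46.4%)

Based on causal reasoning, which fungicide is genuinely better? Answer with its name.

The mid-season canopy-specific comparison favours Fungicide S throughout, but the pooled figures favour Fungicide K. The question is whether to condition on mid-season canopy.
Stratifying would compare fungicides among plots the fungicides themselves sorted into mid-season canopy groups — a form of selection on an intermediate. The unconditioned pooled rates give the total causal effect.
Pooled: Fungicide K 23.8% vs Fungicide S 40.6%; Fungicide K is lower overall.

Fungicide K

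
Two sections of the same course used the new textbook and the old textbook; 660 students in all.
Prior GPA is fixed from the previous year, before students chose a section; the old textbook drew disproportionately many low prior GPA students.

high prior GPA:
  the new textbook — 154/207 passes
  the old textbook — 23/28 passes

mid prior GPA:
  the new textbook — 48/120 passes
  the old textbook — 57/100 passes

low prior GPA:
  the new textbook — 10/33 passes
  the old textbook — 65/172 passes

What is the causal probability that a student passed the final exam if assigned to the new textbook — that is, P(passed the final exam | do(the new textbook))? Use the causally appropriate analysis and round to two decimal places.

The imbalance in prior GPA band arose from how students were allocated, not from anything the teaching method did; and prior GPA band independently affects the outcome. The pooled gap is confounded — condition on prior GPA band.
Standardising the new textbook to the population prior GPA band mix: 0.356·154/207 + 0.333·48/120 + 0.311·10/33 = 0.492.

0.49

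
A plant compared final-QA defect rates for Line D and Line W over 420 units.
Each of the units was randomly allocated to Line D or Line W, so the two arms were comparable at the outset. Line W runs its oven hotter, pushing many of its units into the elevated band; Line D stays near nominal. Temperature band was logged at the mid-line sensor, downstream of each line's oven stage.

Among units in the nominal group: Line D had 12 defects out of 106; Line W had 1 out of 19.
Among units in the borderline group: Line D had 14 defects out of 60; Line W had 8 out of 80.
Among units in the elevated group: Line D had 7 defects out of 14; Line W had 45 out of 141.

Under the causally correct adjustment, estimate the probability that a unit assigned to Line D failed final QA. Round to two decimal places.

0.18

The in-process temperature band-specific comparison favours Line W throughout, but the pooled figures favour Line D. The question is whether to condition on in-process temperature band.
Stratifying would compare lines among units the lines themselves sorted into in-process temperature band groups — a form of selection on an intermediate. The unconditioned pooled rates give the total causal effect.
So P(outcome | do(Line D)) is just the pooled rate for Line D: 33/180 = 0.183.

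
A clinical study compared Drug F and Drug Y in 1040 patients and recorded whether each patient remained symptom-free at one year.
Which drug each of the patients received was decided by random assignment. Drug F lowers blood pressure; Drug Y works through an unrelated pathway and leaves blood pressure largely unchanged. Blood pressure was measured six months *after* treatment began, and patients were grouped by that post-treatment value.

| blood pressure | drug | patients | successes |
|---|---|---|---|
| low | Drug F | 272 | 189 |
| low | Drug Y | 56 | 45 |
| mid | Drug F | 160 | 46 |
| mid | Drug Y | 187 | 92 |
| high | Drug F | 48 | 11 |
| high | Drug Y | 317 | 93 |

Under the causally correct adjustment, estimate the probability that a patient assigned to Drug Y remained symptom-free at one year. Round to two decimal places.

0.41

Blood pressure lies on the pathway drug → blood pressure → outcome, so adjusting for it blocks the indirect effect. For the total causal effect of drug, use the unadjusted pooled rates.
So P(outcome | do(Drug Y)) is just the pooled rate for Drug Y: 230/560 = 0.411.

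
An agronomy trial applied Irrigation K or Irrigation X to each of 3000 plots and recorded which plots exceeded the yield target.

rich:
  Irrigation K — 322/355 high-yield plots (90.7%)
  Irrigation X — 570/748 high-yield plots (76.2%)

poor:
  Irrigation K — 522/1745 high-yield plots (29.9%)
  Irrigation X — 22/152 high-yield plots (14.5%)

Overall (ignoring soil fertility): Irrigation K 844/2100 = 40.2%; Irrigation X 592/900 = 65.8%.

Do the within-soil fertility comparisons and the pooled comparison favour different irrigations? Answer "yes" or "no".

Within each soil fertility level (rich 90.7% vs 76.2%; poor 29.9% vs 14.5%), Irrigation K has the higher rate every time. Pooled: 40.2% vs 65.8% — Irrigation X has the higher rate overall. The two comparisons disagree.

yes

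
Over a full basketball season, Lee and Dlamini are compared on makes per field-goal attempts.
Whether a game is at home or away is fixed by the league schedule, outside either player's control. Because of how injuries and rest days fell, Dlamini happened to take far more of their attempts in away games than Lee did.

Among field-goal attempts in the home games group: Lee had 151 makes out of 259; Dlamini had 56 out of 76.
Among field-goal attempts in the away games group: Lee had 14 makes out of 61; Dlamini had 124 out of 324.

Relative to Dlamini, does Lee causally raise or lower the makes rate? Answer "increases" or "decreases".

decreases

Here game venue is a common cause — it drives both which player a case falls under and the outcome. The crude comparison mixes populations; the stratum-specific rates are the causally relevant ones.
Within each level — home games: 58.3% vs 73.7%; away games: 23.0% vs 38.3% — Dlamini is higher every time.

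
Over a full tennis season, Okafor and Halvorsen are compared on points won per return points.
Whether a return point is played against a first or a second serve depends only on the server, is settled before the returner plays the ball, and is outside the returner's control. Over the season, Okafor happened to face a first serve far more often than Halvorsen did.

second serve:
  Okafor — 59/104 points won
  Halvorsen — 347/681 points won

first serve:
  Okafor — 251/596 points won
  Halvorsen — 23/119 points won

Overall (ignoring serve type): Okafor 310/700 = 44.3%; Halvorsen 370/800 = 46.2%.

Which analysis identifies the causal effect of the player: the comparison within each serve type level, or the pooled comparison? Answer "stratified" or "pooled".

The imbalance in serve type arose from how return points were allocated, not from anything the player did; and serve type independently affects the outcome. The pooled gap is confounded — condition on serve type.
Within each level — second serve: 56.7% vs 51.0%; first serve: 42.1% vs 19.3% — Okafor is higher every time.

stratified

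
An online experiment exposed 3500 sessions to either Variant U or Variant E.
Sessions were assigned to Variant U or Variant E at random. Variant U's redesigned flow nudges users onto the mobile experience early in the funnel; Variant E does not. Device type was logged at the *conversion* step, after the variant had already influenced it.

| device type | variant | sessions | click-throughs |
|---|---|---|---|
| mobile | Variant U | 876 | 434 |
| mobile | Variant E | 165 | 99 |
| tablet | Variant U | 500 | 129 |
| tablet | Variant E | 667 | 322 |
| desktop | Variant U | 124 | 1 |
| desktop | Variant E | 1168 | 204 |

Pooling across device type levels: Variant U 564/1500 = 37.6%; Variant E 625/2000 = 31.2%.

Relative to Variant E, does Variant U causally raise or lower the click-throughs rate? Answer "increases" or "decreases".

increases

The distribution of device type is itself part of what the variant does — it is an intermediate outcome. Holding it fixed would remove that part of the effect; the total effect is the pooled difference.
Pooled: Variant U 37.6% vs Variant E 31.2%; Variant U is higher overall.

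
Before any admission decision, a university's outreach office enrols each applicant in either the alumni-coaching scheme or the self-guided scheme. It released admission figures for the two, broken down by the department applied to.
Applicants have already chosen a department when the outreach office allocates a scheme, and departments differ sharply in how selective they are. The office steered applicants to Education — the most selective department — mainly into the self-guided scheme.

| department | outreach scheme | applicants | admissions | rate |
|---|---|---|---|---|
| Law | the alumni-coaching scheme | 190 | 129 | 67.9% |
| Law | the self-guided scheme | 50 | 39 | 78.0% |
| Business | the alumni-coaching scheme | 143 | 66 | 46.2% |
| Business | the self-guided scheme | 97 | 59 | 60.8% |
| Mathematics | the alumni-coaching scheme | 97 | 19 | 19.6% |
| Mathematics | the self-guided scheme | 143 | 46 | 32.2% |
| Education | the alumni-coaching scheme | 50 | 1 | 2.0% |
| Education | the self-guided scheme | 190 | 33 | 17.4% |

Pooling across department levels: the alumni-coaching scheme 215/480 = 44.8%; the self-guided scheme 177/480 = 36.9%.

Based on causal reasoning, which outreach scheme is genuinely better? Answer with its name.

the self-guided scheme

Department satisfies the back-door criterion: it is not a descendant of the outreach scheme, and it blocks the spurious path from outreach scheme to outcome. Adjusting for it (i.e., using the within-department rates) gives the causal effect.
Within each level — Law: 67.9% vs 78.0%; Business: 46.2% vs 60.8%; Mathematics: 19.6% vs 32.2%; Education: 2.0% vs 17.4% — the self-guided scheme is higher every time.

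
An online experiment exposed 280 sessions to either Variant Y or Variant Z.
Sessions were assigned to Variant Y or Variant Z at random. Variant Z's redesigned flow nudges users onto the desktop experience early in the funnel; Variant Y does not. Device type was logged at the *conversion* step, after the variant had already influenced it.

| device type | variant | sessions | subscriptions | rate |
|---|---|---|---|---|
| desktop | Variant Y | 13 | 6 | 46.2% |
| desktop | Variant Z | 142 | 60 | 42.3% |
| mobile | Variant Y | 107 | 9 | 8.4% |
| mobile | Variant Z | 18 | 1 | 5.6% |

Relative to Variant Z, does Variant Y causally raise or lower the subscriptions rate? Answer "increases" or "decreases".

decreases

Because the variant influences device type, device type is a post-treatment mediator, not a confounder. Stratifying on it would bias the estimate; the causal effect is the crude pooled difference.
Pooled: Variant Y 12.5% vs Variant Z 38.1%; Variant Z is higher overall.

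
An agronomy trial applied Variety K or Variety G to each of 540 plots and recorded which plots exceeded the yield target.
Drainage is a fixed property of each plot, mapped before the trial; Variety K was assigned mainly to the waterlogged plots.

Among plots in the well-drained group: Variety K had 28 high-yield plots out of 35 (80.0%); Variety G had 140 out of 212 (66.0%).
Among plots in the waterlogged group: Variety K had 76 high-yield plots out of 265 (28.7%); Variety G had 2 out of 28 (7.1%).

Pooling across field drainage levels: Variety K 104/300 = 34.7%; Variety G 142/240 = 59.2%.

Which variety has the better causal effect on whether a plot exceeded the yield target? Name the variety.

Within every field drainage level Variety K has the higher rate, yet pooled Variety G does — Simpson's reversal.
The imbalance in field drainage arose from how plots were allocated, not from anything the variety did; and field drainage independently affects the outcome. The pooled gap is confounded — condition on field drainage.
Within each level — well-drained: 80.0% vs 66.0%; waterlogged: 28.7% vs 7.1% — Variety K is higher every time.

Variety K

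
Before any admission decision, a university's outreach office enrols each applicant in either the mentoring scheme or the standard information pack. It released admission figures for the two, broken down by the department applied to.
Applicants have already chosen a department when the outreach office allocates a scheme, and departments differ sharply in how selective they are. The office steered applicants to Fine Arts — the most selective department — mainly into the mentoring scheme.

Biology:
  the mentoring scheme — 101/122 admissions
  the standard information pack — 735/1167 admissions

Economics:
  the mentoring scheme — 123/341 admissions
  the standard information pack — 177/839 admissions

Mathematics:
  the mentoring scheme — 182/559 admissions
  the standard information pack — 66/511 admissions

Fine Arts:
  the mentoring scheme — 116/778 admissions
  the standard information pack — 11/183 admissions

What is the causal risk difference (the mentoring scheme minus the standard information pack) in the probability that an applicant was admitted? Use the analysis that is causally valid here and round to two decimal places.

Since department is a pre-existing factor (not a product of the outreach scheme) and it affects the outcome on its own, it is a confounder. The stratified rates, not the pooled rate, identify the causal effect.
Adjusting over the population distribution of department: 0.286·(0.828−0.630) + 0.262·(0.361−0.211) + 0.238·(0.326−0.129) + 0.214·(0.149−0.060) = +0.162.

+0.16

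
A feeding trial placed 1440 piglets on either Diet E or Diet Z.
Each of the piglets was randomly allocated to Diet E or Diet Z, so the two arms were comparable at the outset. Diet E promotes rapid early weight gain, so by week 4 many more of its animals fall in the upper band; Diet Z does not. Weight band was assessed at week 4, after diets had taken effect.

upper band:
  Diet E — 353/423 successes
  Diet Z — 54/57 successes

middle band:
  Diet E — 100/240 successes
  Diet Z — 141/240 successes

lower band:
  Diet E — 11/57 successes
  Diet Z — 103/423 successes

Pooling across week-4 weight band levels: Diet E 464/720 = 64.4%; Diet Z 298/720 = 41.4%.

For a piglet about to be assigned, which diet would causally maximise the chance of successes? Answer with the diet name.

Week-4 weight band is downstream of the diet. One should not condition on a consequence of treatment, so the overall rates are the right comparison.
Pooled: Diet E 64.4% vs Diet Z 41.4%; Diet E is higher overall.

Diet E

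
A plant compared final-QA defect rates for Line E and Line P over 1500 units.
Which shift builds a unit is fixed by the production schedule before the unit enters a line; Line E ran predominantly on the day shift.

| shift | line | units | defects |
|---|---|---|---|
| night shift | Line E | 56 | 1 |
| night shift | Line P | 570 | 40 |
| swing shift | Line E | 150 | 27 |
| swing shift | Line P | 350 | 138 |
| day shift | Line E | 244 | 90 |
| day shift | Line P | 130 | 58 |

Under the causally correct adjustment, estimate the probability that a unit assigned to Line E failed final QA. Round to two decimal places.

0.16

Shift satisfies the back-door criterion: it is not a descendant of the line, and it blocks the spurious path from line to outcome. Adjusting for it (i.e., using the within-shift rates) gives the causal effect.
Standardising Line E to the population shift mix: 0.417·1/56 + 0.333·27/150 + 0.249·90/244 = 0.159.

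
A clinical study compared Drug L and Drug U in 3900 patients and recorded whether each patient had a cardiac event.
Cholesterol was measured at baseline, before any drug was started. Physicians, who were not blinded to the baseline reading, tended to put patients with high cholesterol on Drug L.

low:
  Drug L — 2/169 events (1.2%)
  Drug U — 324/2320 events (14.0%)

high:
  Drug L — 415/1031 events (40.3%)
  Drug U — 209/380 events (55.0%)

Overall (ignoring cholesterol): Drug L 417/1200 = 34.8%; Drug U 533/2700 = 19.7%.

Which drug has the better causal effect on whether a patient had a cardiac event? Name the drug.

Nothing the drug does changes cholesterol; the imbalance is an allocation artefact. With cholesterol also predicting the outcome, the pooled figure is confounded, and the within-stratum comparison is the causal one.
Within each level — low: 1.2% vs 14.0%; high: 40.3% vs 55.0% — Drug L is lower every time.

Drug L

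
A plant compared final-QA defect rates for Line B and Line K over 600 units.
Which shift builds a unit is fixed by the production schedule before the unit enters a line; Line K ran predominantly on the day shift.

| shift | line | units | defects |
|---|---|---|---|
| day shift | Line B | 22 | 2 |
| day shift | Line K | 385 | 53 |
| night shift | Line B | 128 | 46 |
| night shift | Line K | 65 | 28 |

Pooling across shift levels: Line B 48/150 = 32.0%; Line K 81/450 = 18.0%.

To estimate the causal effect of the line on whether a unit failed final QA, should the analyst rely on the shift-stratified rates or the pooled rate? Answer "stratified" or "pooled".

stratified

Line B is lower inside every shift stratum but Line K is lower in aggregate. Whether to stratify depends on how shift relates to the line.
Here shift is a common cause — it drives both which line a case falls under and the outcome. The crude comparison mixes populations; the stratum-specific rates are the causally relevant ones.
Within each level — day shift: 9.1% vs 13.8%; night shift: 35.9% vs 43.1% — Line B is lower every time.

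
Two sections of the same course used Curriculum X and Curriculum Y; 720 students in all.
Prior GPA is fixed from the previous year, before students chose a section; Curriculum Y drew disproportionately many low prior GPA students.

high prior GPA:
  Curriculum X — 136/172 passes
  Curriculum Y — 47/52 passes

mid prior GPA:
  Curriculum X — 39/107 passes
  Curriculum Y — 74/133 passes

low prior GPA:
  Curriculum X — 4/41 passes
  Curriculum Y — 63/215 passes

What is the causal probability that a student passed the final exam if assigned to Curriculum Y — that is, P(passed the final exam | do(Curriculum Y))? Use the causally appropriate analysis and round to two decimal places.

Within every prior GPA band level Curriculum Y has the higher rate, yet pooled Curriculum X does — Simpson's reversal.
Since prior GPA band is a pre-existing factor (not a product of the teaching method) and it affects the outcome on its own, it is a confounder. The stratified rates, not the pooled rate, identify the causal effect.
Standardising Curriculum Y to the population prior GPA band mix: 0.311·47/52 + 0.333·74/133 + 0.356·63/215 = 0.571.

0.57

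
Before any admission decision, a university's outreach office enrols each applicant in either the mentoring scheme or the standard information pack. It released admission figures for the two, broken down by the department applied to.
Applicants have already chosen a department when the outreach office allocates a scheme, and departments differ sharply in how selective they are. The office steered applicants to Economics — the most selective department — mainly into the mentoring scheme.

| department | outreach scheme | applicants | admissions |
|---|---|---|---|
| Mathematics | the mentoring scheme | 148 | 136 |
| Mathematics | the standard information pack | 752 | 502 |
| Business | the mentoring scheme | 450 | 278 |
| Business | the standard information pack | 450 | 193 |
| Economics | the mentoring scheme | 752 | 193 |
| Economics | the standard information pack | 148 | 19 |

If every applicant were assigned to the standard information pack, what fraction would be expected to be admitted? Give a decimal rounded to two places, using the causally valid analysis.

0.41

Within every department level the mentoring scheme has the higher rate, yet pooled the standard information pack does — Simpson's reversal.
Department is set before the outreach scheme has any effect — it is not caused by the outreach scheme — and it independently drives the outcome. That makes it a confounder, so the causal comparison is within department levels.
Standardising the standard information pack to the population department mix: 0.333·502/752 + 0.333·193/450 + 0.333·19/148 = 0.408.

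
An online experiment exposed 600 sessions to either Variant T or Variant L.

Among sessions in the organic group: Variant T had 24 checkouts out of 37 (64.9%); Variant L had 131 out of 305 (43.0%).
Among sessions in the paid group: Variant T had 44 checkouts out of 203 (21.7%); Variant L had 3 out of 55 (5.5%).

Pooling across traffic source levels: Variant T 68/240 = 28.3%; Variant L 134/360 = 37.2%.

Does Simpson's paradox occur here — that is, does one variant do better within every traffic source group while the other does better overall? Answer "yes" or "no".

yes

Within each traffic source level (organic 64.9% vs 43.0%; paid 21.7% vs 5.5%), Variant T has the higher rate every time. Pooled: 28.3% vs 37.2% — Variant L has the higher rate overall. The two comparisons disagree.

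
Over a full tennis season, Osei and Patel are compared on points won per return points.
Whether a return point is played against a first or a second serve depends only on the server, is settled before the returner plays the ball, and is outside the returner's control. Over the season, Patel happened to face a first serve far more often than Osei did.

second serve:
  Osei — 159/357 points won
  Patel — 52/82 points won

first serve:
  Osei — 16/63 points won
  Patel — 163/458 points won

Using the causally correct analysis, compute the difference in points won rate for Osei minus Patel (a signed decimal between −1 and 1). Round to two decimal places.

Patel is higher inside every serve type stratum but Osei is higher in aggregate. Whether to stratify depends on how serve type relates to the player.
Serve type satisfies the back-door criterion: it is not a descendant of the player, and it blocks the spurious path from player to outcome. Adjusting for it (i.e., using the within-serve type rates) gives the causal effect.
Adjusting over the population distribution of serve type: 0.457·(0.445−0.634) + 0.543·(0.254−0.356) = -0.142.

-0.14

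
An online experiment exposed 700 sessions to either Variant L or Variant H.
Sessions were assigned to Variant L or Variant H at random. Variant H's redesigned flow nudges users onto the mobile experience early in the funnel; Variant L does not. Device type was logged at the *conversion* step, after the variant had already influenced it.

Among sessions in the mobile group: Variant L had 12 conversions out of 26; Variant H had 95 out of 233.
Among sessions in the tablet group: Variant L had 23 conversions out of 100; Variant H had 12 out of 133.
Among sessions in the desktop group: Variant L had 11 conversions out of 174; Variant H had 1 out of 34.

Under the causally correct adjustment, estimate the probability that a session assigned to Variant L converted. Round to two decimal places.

0.15

The distribution of device type is itself part of what the variant does — it is an intermediate outcome. Holding it fixed would remove that part of the effect; the total effect is the pooled difference.
So P(outcome | do(Variant L)) is just the pooled rate for Variant L: 46/300 = 0.153.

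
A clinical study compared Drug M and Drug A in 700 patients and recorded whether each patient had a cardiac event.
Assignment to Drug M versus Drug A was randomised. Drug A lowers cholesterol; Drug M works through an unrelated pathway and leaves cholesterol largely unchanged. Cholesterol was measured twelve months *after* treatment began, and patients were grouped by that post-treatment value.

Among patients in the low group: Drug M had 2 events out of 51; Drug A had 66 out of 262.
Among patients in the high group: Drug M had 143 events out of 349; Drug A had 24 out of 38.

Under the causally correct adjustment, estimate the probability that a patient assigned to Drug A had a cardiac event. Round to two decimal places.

0.30

The cholesterol-specific comparison favours Drug M throughout, but the pooled figures favour Drug A. The question is whether to condition on cholesterol.
Stratifying would compare drugs among patients the drugs themselves sorted into cholesterol groups — a form of selection on an intermediate. The unconditioned pooled rates give the total causal effect.
So P(outcome | do(Drug A)) is just the pooled rate for Drug A: 90/300 = 0.300.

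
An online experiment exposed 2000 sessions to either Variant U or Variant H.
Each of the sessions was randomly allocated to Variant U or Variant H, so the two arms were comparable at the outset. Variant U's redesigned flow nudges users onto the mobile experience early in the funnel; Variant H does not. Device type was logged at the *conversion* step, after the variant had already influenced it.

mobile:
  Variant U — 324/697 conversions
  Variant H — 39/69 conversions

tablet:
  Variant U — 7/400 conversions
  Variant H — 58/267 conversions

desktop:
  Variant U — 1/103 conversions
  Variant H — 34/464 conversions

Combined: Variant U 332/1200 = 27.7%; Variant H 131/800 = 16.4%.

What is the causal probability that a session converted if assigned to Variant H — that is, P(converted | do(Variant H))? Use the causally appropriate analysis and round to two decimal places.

Stratifying would compare variants among sessions the variants themselves sorted into device type groups — a form of selection on an intermediate. The unconditioned pooled rates give the total causal effect.
So P(outcome | do(Variant H)) is just the pooled rate for Variant H: 131/800 = 0.164.

0.16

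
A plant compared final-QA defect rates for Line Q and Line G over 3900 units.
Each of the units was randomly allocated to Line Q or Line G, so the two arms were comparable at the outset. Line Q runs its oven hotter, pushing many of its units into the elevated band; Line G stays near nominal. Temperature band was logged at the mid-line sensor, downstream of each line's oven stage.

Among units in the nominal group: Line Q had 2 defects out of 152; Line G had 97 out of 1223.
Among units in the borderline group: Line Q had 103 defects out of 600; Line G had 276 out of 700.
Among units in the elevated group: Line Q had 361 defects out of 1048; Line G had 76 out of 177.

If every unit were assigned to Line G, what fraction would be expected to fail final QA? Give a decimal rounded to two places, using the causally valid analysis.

The stratified and pooled comparisons disagree (Line Q wins within each in-process temperature band; Line G wins overall), so the answer turns on the causal role of in-process temperature band.
The distribution of in-process temperature band is itself part of what the line does — it is an intermediate outcome. Holding it fixed would remove that part of the effect; the total effect is the pooled difference.
So P(outcome | do(Line G)) is just the pooled rate for Line G: 449/2100 = 0.214.

0.21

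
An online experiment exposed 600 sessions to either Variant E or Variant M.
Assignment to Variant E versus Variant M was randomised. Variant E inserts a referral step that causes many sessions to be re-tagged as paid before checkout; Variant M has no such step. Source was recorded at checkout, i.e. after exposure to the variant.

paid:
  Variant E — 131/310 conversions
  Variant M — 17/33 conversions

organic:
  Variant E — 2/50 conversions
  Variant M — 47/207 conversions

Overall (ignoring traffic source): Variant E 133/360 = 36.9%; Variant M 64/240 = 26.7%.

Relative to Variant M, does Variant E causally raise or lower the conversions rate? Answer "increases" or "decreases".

increases

Stratifying would compare variants among sessions the variants themselves sorted into traffic source groups — a form of selection on an intermediate. The unconditioned pooled rates give the total causal effect.
Pooled: Variant E 36.9% vs Variant M 26.7%; Variant E is higher overall.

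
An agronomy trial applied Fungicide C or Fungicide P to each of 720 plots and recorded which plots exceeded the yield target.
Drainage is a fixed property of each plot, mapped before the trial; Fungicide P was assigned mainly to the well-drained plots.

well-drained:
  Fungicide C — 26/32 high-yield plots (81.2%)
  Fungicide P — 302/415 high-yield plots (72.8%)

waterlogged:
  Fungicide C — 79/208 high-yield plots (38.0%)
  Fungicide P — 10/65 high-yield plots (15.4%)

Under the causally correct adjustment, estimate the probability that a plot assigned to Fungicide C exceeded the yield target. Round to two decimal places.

0.65

Within every field drainage level Fungicide C has the higher rate, yet pooled Fungicide P does — Simpson's reversal.
Field drainage satisfies the back-door criterion: it is not a descendant of the fungicide, and it blocks the spurious path from fungicide to outcome. Adjusting for it (i.e., using the within-field drainage rates) gives the causal effect.
Standardising Fungicide C to the population field drainage mix: 0.621·26/32 + 0.379·79/208 = 0.648.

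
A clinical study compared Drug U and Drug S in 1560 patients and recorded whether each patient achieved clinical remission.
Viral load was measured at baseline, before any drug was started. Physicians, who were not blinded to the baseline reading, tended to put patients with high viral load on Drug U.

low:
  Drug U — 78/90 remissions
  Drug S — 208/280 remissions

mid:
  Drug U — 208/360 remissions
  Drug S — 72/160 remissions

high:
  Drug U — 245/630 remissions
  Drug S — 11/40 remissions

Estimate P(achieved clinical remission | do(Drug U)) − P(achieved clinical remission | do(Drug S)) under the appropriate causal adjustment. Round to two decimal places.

The stratified and pooled comparisons disagree (Drug U wins within each viral load; Drug S wins overall), so the answer turns on the causal role of viral load.
Viral load is set before the drug has any effect — it is not caused by the drug — and it independently drives the outcome. That makes it a confounder, so the causal comparison is within viral load levels.
Adjusting over the population distribution of viral load: 0.237·(0.867−0.743) + 0.333·(0.578−0.450) + 0.429·(0.389−0.275) = +0.121.

+0.12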